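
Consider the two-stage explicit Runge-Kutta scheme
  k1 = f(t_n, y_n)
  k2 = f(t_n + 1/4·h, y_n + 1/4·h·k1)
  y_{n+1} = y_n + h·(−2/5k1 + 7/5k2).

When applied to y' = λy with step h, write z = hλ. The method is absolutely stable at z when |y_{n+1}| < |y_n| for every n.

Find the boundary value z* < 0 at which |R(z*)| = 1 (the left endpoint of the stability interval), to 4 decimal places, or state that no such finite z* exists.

left endpoint -2.8571.

With y'=λy (z=hλ):
  k1=λy_n ⇒ h·k1=z·y_n;  k2=λ(1+1/4z)y_n ⇒ h·k2=z(1+1/4z)y_n
  y_{n+1}/y_n = 1 − 2/5z + 7/5z(1+1/4z) = 1 + z + 7/20z²
  ⇒ R(z) = 1 + z + 7/20z².

Need |R(x)|<1, x<0.
x=-1.39: |R|=0.2862
R=1: x+7/20x²=0 ⇒ x=−20/7=-2.8571; min R=1−1/(4·7/20)=0.2857>−1
Confirm numerically:
  x=-2.122: |R|=0.45401 <1
  x=-1.888: |R|=0.35959 <1
  x=-1.864: |R|=0.35207 <1
  x=-1.752: |R|=0.32233 <1
  x=-3.453: |R|=1.72012 >1
  x=-3.347: |R|=1.57384 >1
Stable set (-2.8571, 0).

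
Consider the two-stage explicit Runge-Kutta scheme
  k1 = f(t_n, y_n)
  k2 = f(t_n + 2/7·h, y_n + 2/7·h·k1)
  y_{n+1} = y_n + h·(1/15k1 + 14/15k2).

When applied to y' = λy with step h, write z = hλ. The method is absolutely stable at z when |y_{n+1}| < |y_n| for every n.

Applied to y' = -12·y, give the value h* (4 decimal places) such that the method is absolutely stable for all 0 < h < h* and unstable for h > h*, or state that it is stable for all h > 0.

Set f=λy, z=hλ:
  k1=λy_n ⇒ h·k1=z·y_n;  k2=λ(1+2/7z)y_n ⇒ h·k2=z(1+2/7z)y_n
  y_{n+1}/y_n = 1 + 1/15z + 14/15z(1+2/7z) = 1 + z + 4/15z²
  R(z) = 1 + z + 4/15z².

Need |R(x)|<1, x<0.
x=-1.77: |R|=0.0654
R=1: x+4/15x²=0 ⇒ x=−15/4=-3.7500; min R=1−1/(4·4/15)=0.0625>−1
Confirm numerically:
  x=-3.504: |R|=0.77014 <1
  x=-2.501: |R|=0.16700 <1
  x=-2.250: |R|=0.10000 <1
  x=-2.210: |R|=0.09243 <1
  x=-4.208: |R|=1.51394 >1
  x=-4.191: |R|=1.49286 >1
  x=-4.145: |R|=1.43661 >1
So |R|<1 on (-3.7500, 0).

(-3.7500,0); λ=-12 ⇒ h* = (15/4)/12 = 0.3125.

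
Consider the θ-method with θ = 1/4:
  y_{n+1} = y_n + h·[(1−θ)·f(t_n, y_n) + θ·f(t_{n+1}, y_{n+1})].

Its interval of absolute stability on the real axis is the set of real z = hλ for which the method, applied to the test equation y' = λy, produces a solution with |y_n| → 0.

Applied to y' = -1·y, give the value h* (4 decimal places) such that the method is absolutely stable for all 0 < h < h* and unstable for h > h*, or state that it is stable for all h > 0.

With y'=λy (z=hλ):
  y_{n+1} = y_n + z·[3/4·y_n + 1/4·y_{n+1}] ⇒ (1 − 1/4z)y_{n+1} = (1 + 3/4z)y_n
  ⇒ R(z) = (1 + 3/4z)/(1 − 1/4z).

Find x<0 with |R(x)|<1.
x=-1.53: |R|=0.1067
R=−1: 1+3/4x = −1+1/4x ⇒ -1/2x=2 ⇒ x=2/(-1/2)=-4.0000
Confirm numerically:
  x=-3.851: |R|=0.96204 <1
  x=-3.622: |R|=0.90081 <1
  x=-2.283: |R|=0.45345 <1
  x=-1.630: |R|=0.15808 <1
  x=-4.481: |R|=1.11343 >1
  x=-4.386: |R|=1.09206 >1
Interval (-4.0000, 0).

(-4.0000,0); λ=-1 ⇒ h* = (4)/1 = 4.0000.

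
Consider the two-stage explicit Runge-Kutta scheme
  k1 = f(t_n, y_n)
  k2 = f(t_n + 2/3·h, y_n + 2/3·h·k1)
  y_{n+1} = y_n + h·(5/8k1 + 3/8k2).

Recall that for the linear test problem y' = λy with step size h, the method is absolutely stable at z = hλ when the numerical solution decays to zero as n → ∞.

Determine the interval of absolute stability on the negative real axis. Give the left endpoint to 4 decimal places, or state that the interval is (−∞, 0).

Test eqn y'=λy, z=hλ:
  k1=λy_n ⇒ h·k1=z·y_n;  k2=λ(1+2/3z)y_n ⇒ h·k2=z(1+2/3z)y_n
  y_{n+1}/y_n = 1 + 5/8z + 3/8z(1+2/3z) = 1 + z + 1/4z²
  R(z) = 1 + z + 1/4z².

Need |R(x)|<1, x<0.
x=-1.32: |R|=0.1156
R=1: x+1/4x²=0 ⇒ x=−4=-4.0000; min R=1−1/(4·1/4)=0.0000>−1
Confirm numerically:
  x=-3.809: |R|=0.81812 <1
  x=-2.538: |R|=0.07236 <1
  x=-2.346: |R|=0.02993 <1
  x=-4.430: |R|=1.47622 >1
  x=-4.139: |R|=1.14383 >1
  x=-4.039: |R|=1.03938 >1
Interval (-4.0000, 0).

(-4.0000, 0).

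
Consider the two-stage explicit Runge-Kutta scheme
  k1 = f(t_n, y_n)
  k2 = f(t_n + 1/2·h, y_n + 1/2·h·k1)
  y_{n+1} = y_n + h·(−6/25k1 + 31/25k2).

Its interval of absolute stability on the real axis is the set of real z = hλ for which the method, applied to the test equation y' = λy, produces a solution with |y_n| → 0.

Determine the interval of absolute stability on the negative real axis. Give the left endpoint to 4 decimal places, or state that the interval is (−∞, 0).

Set f=λy, z=hλ:
  k1=λy_n ⇒ h·k1=z·y_n;  k2=λ(1+1/2z)y_n ⇒ h·k2=z(1+1/2z)y_n
  y_{n+1}/y_n = 1 − 6/25z + 31/25z(1+1/2z) = 1 + z + 31/50z²
  R(z) = 1 + z + 31/50z².

Need |R(x)|<1, x<0.
x=-0.43: |R|=0.6846
R=1: x+31/50x²=0 ⇒ x=−50/31=-1.6129; min R=1−1/(4·31/50)=0.5968>−1
Confirm numerically:
  x=-1.518: |R|=0.91068 <1
  x=-1.434: |R|=0.84094 <1
  x=-1.394: |R|=0.81081 <1
  x=-1.010: |R|=0.62246 <1
  x=-2.188: |R|=1.78015 >1
  x=-2.126: |R|=1.67632 >1
  x=-1.924: |R|=1.37110 >1
Interval (-1.6129, 0).

(-1.6129, 0).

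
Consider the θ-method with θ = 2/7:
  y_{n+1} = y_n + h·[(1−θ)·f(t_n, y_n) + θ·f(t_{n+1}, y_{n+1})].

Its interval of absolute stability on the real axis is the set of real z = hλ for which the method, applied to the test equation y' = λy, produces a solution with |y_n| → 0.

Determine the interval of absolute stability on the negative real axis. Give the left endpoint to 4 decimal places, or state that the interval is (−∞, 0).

Test eqn y'=λy, z=hλ:
  y_{n+1} = y_n + z·[5/7·y_n + 2/7·y_{n+1}] ⇒ (1 − 2/7z)y_{n+1} = (1 + 5/7z)y_n
  R(z) = (1 + 5/7z)/(1 − 2/7z).

Boundary: |R(x)|=1, x<0.
x=-0.46: |R|=0.5934
R=−1: 1+5/7x = −1+2/7x ⇒ -3/7x=2 ⇒ x=2/(-3/7)=-4.6667
Confirm numerically:
  x=-4.618: |R|=0.99101 <1
  x=-3.765: |R|=0.81383 <1
  x=-2.511: |R|=0.46207 <1
  x=-5.110: |R|=1.07724 >1
  x=-4.980: |R|=1.05542 >1
  x=-4.973: |R|=1.05423 >1
So |R|<1 on (-4.6667, 0).

z∈(-4.6667,0).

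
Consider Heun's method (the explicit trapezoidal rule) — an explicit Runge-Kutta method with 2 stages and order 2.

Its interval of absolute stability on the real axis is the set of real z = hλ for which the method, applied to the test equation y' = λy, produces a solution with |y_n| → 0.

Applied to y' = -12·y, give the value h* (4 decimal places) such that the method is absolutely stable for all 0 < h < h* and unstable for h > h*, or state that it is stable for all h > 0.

Test eqn y'=λy, z=hλ:
  order 2, 2-stage ⇒ R(z)=1+z+z^2/2
  (e.g. R(-1.63)=0.69845, |R|=0.69845)

Need |R(x)|<1, x<0.
x=-1.63: |R|=0.6985
|R(-1.04)|=0.5008 |R(-0.87)|=0.5085 |R(-0.54)|=0.6058
Bisect:
  x_lo=-2.4028 |R|=1.4839  x_hi=-0.2802 |R|=0.7590
  mid=-1.34150 |R|=0.55831 →hi
  mid=-1.87214 |R|=0.88032 →hi
  mid=-2.13746 |R|=1.14691 →lo
  mid=-2.00480 |R|=1.00481 →lo
  mid=-1.93847 |R|=0.94037 →hi
  mid=-1.97164 |R|=0.97204 →hi
  mid=-1.98822 |R|=0.98829 →hi
  mid=-1.99651 |R|=0.99652 →hi
  ...
  [-2.00001,-1.99988] ⇒ x*=-2.0000
Stable set (-2.0000, 0).

(-2.0000,0); λ=-12 ⇒ h* = 0.1667.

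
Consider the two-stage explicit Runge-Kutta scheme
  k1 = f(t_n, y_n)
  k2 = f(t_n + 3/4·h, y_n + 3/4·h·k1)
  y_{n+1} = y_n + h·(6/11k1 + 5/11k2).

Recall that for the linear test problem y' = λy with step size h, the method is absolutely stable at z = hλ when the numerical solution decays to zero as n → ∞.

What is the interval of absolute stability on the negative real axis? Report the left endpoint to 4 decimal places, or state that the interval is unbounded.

On y'=λy, z=hλ:
  k1=λy_n ⇒ h·k1=z·y_n;  k2=λ(1+3/4z)y_n ⇒ h·k2=z(1+3/4z)y_n
  y_{n+1}/y_n = 1 + 6/11z + 5/11z(1+3/4z) = 1 + z + 15/44z²
  so R(z) = 1 + z + 15/44z².

Boundary: |R(x)|=1, x<0.
x=-1.49: |R|=0.2669
R=1: x+15/44x²=0 ⇒ x=−44/15=-2.9333; min R=1−1/(4·15/44)=0.2667>−1
Confirm numerically:
  x=-2.882: |R|=0.94956 <1
  x=-2.607: |R|=0.70997 <1
  x=-2.174: |R|=0.43723 <1
  x=-1.457: |R|=0.26670 <1
  x=-3.188: |R|=1.27678 >1
  x=-3.105: |R|=1.18171 >1
Stable set (-2.9333, 0).

z∈(-2.9333,0).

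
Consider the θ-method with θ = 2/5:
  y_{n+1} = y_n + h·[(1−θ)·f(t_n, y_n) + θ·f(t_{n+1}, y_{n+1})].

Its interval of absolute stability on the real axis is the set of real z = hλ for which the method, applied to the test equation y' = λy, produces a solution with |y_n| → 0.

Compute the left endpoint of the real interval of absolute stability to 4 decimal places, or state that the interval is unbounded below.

With y'=λy (z=hλ):
  y_{n+1} = y_n + z·[3/5·y_n + 2/5·y_{n+1}] ⇒ (1 − 2/5z)y_{n+1} = (1 + 3/5z)y_n
  R(z) = (1 + 3/5z)/(1 − 2/5z).

Solve |R(x)|<1 on ℝ⁻.
x=-1.26: |R|=0.1622
R=−1: 1+3/5x = −1+2/5x ⇒ -1/5x=2 ⇒ x=2/(-1/5)=-10.0000
Confirm numerically:
  x=-7.989: |R|=0.90414 <1
  x=-6.054: |R|=0.76935 <1
  x=-5.752: |R|=0.74261 <1
  x=-4.337: |R|=0.58586 <1
  x=-10.254: |R|=1.00996 >1
  x=-10.170: |R|=1.00671 >1
So |R|<1 on (-10.0000, 0).

z* = -10.0000.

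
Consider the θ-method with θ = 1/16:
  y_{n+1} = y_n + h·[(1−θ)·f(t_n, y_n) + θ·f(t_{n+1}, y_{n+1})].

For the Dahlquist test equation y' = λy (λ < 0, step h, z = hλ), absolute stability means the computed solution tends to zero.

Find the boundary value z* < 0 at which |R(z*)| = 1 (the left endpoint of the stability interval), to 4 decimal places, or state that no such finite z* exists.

Set f=λy, z=hλ:
  y_{n+1} = y_n + z·[15/16·y_n + 1/16·y_{n+1}] ⇒ (1 − 1/16z)y_{n+1} = (1 + 15/16z)y_n
  R(z) = (1 + 15/16z)/(1 − 1/16z).

Find x<0 with |R(x)|<1.
x=-0.43: |R|=0.5813
R=−1: 1+15/16x = −1+1/16x ⇒ -7/8x=2 ⇒ x=2/(-7/8)=-2.2857
Confirm numerically:
  x=-1.727: |R|=0.55875 <1
  x=-1.543: |R|=0.40728 <1
  x=-1.393: |R|=0.28144 <1
  x=-0.955: |R|=0.09879 <1
  x=-2.735: |R|=1.33574 >1
  x=-2.613: |R|=1.24617 >1
Interval (-2.2857, 0).

left endpoint -2.2857.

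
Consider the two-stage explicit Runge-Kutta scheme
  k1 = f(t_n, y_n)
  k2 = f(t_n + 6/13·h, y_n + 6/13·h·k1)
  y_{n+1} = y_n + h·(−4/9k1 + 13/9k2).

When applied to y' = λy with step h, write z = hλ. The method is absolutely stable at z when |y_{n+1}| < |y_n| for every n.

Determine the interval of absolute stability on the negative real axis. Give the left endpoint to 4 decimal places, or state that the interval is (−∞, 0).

Test eqn y'=λy, z=hλ:
  k1=λy_n ⇒ h·k1=z·y_n;  k2=λ(1+6/13z)y_n ⇒ h·k2=z(1+6/13z)y_n
  y_{n+1}/y_n = 1 − 4/9z + 13/9z(1+6/13z) = 1 + z + 2/3z²
  Hence R(z) = 1 + z + 2/3z².

Find x<0 with |R(x)|<1.
x=-0.33: |R|=0.7426
R=1: x+2/3x²=0 ⇒ x=−3/2=-1.5000; min R=1−1/(4·2/3)=0.6250>−1
Confirm numerically:
  x=-1.095: |R|=0.70435 <1
  x=-0.851: |R|=0.63180 <1
  x=-0.840: |R|=0.63040 <1
  x=-0.619: |R|=0.63644 <1
  x=-2.070: |R|=1.78660 >1
  x=-1.910: |R|=1.52207 >1
  x=-1.533: |R|=1.03373 >1
Stable set (-1.5000, 0).

z∈(-1.5000,0).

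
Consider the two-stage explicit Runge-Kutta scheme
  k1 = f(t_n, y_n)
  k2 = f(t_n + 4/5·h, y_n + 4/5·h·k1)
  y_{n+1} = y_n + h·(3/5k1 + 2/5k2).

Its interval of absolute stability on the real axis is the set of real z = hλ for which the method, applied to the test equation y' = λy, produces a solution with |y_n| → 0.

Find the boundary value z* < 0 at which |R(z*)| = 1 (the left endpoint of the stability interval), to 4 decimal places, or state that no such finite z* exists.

left endpoint -3.1250.

On y'=λy, z=hλ:
  k1=λy_n ⇒ h·k1=z·y_n;  k2=λ(1+4/5z)y_n ⇒ h·k2=z(1+4/5z)y_n
  y_{n+1}/y_n = 1 + 3/5z + 2/5z(1+4/5z) = 1 + z + 8/25z²
  Hence R(z) = 1 + z + 8/25z².

Boundary: |R(x)|=1, x<0.
x=-1.45: |R|=0.2228
R=1: x+8/25x²=0 ⇒ x=−25/8=-3.1250; min R=1−1/(4·8/25)=0.2188>−1
Confirm numerically:
  x=-2.802: |R|=0.71039 <1
  x=-2.336: |R|=0.41021 <1
  x=-1.274: |R|=0.24538 <1
  x=-3.585: |R|=1.52771 >1
  x=-3.277: |R|=1.15939 >1
  x=-3.165: |R|=1.04051 >1
Stable set (-3.1250, 0).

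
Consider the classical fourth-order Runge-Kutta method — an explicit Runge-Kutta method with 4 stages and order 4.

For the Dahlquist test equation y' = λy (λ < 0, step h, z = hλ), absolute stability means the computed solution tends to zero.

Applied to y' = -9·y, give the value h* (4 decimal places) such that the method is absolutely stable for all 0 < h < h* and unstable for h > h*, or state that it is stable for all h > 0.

(-2.7853,0); λ=-9 ⇒ h* = 0.3095.

On y'=λy, z=hλ:
  order 4, 4-stage ⇒ R(z)=1+z+z^2/2+z^3/6+z^4/24
  (e.g. R(-1.26)=0.30542, |R|=0.30542)

Boundary: |R(x)|=1, x<0.
x=-1.26: |R|=0.3054
|R(-2.41)|=0.5667 |R(-1.5)|=0.2734 |R(-0.89)|=0.4147
Bisect:
  x_lo=-3.2764 |R|=2.0305  x_hi=-0.3084 |R|=0.7346
  mid=-1.79239 |R|=0.28427 →hi
  mid=-2.53438 |R|=0.68307 →hi
  mid=-2.90537 |R|=1.19666 →lo
  mid=-2.71988 |R|=0.90577 →hi
  mid=-2.81262 |R|=1.04199 →lo
  mid=-2.76625 |R|=0.97167 →hi
  mid=-2.78944 |R|=1.00627 →lo
  mid=-2.77784 |R|=0.98883 →hi
  ...
  [-2.78545,-2.78527] ⇒ x*=-2.7853
Interval (-2.7853, 0).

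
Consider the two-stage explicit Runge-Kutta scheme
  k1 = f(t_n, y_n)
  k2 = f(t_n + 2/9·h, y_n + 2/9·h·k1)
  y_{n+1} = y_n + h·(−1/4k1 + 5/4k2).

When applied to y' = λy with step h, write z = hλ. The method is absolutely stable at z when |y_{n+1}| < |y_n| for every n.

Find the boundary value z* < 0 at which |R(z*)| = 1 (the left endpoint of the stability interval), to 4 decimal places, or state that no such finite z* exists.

On y'=λy, z=hλ:
  k1=λy_n ⇒ h·k1=z·y_n;  k2=λ(1+2/9z)y_n ⇒ h·k2=z(1+2/9z)y_n
  y_{n+1}/y_n = 1 − 1/4z + 5/4z(1+2/9z) = 1 + z + 5/18z²
  ⇒ R(z) = 1 + z + 5/18z².

Need |R(x)|<1, x<0.
x=-0.87: |R|=0.3403
R=1: x+5/18x²=0 ⇒ x=−18/5=-3.6000; min R=1−1/(4·5/18)=0.1000>−1
Confirm numerically:
  x=-3.552: |R|=0.95264 <1
  x=-2.959: |R|=0.47313 <1
  x=-2.778: |R|=0.36569 <1
  x=-2.095: |R|=0.12417 <1
  x=-4.106: |R|=1.57712 >1
  x=-3.771: |R|=1.17912 >1
  x=-3.639: |R|=1.03942 >1
Interval (-3.6000, 0).

z* = -3.6000.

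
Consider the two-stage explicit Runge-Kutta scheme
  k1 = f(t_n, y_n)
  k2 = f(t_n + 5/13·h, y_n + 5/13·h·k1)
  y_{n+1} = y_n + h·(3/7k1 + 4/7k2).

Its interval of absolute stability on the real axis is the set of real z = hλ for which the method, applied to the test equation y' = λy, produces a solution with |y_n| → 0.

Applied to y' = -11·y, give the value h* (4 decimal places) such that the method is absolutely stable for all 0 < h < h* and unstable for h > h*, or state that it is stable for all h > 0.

(-4.5500,0); λ=-11 ⇒ h* = (91/20)/11 = 0.4136.

With y'=λy (z=hλ):
  k1=λy_n ⇒ h·k1=z·y_n;  k2=λ(1+5/13z)y_n ⇒ h·k2=z(1+5/13z)y_n
  y_{n+1}/y_n = 1 + 3/7z + 4/7z(1+5/13z) = 1 + z + 20/91z²
  so R(z) = 1 + z + 20/91z².

Need |R(x)|<1, x<0.
x=-1.34: |R|=0.0546
R=1: x+20/91x²=0 ⇒ x=−91/20=-4.5500; min R=1−1/(4·20/91)=-0.1375>−1
Confirm numerically:
  x=-3.225: |R|=0.06085 <1
  x=-3.107: |R|=0.01464 <1
  x=-2.033: |R|=0.12463 <1
  x=-1.911: |R|=0.10838 <1
  x=-4.941: |R|=1.42460 >1
  x=-4.691: |R|=1.14537 >1
  x=-4.591: |R|=1.04137 >1
Interval (-4.5500, 0).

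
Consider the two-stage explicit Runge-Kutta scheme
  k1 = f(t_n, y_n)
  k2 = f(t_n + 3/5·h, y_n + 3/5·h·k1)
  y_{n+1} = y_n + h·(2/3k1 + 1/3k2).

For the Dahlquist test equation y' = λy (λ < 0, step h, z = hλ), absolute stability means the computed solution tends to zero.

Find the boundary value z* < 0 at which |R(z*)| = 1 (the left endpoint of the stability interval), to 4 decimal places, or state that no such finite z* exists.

On y'=λy, z=hλ:
  k1=λy_n ⇒ h·k1=z·y_n;  k2=λ(1+3/5z)y_n ⇒ h·k2=z(1+3/5z)y_n
  y_{n+1}/y_n = 1 + 2/3z + 1/3z(1+3/5z) = 1 + z + 1/5z²
  so R(z) = 1 + z + 1/5z².

Find x<0 with |R(x)|<1.
x=-0.69: |R|=0.4052
R=1: x+1/5x²=0 ⇒ x=−5=-5.0000; min R=1−1/(4·1/5)=-0.2500>−1
Confirm numerically:
  x=-4.111: |R|=0.26906 <1
  x=-3.424: |R|=0.07924 <1
  x=-2.312: |R|=0.24293 <1
  x=-5.538: |R|=1.59589 >1
  x=-5.265: |R|=1.27904 >1
  x=-5.164: |R|=1.16938 >1
So |R|<1 on (-5.0000, 0).

z* = -5.0000.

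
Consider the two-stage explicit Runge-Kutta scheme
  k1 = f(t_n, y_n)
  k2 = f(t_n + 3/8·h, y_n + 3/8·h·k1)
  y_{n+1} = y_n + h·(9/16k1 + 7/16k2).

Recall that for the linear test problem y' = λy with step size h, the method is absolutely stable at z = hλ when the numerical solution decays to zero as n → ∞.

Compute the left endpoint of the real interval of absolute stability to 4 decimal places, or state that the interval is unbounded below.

On y'=λy, z=hλ:
  k1=λy_n ⇒ h·k1=z·y_n;  k2=λ(1+3/8z)y_n ⇒ h·k2=z(1+3/8z)y_n
  y_{n+1}/y_n = 1 + 9/16z + 7/16z(1+3/8z) = 1 + z + 21/128z²
  so R(z) = 1 + z + 21/128z².

Solve |R(x)|<1 on ℝ⁻.
x=-0.83: |R|=0.2830
R=1: x+21/128x²=0 ⇒ x=−128/21=-6.0952; min R=1−1/(4·21/128)=-0.5238>−1
Confirm numerically:
  x=-3.919: |R|=0.39924 <1
  x=-3.913: |R|=0.40095 <1
  x=-3.096: |R|=0.52343 <1
  x=-2.661: |R|=0.49929 <1
  x=-6.306: |R|=1.21805 >1
  x=-6.253: |R|=1.16185 >1
  x=-6.210: |R|=1.11692 >1
So |R|<1 on (-6.0952, 0).

left endpoint -6.0952.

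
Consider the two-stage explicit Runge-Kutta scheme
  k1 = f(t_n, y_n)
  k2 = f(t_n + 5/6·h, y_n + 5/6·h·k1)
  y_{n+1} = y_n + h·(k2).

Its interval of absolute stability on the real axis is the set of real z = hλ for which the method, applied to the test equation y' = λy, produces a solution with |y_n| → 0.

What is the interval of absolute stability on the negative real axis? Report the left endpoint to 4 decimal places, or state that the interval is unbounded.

z∈(-1.2000,0).

Set f=λy, z=hλ:
  k1=λy_n ⇒ h·k1=z·y_n;  k2=λ(1+5/6z)y_n ⇒ h·k2=z(1+5/6z)y_n
  y_{n+1}/y_n = 1 + z(1+5/6z) = 1 + z + 5/6z²
  ⇒ R(z) = 1 + z + 5/6z².

Boundary: |R(x)|=1, x<0.
x=-1.42: |R|=1.2603
R=1: x+5/6x²=0 ⇒ x=−6/5=-1.2000; min R=1−1/(4·5/6)=0.7000>−1
Confirm numerically:
  x=-0.997: |R|=0.83134 <1
  x=-0.746: |R|=0.71776 <1
  x=-0.666: |R|=0.70363 <1
  x=-0.626: |R|=0.70056 <1
  x=-1.659: |R|=1.63457 >1
  x=-1.456: |R|=1.31061 >1
So |R|<1 on (-1.2000, 0).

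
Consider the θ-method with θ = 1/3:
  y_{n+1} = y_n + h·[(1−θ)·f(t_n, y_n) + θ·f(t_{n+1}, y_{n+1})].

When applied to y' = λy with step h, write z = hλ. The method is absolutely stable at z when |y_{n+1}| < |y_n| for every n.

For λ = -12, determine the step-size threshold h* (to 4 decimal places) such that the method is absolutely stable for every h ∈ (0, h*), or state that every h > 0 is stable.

(-6.0000,0); λ=-12 ⇒ h* = (6)/12 = 0.5000.

On y'=λy, z=hλ:
  y_{n+1} = y_n + z·[2/3·y_n + 1/3·y_{n+1}] ⇒ (1 − 1/3z)y_{n+1} = (1 + 2/3z)y_n
  ⇒ R(z) = (1 + 2/3z)/(1 − 1/3z).

Need |R(x)|<1, x<0.
x=-1.09: |R|=0.2005
R=−1: 1+2/3x = −1+1/3x ⇒ -1/3x=2 ⇒ x=2/(-1/3)=-6.0000
Confirm numerically:
  x=-4.979: |R|=0.87204 <1
  x=-4.164: |R|=0.74372 <1
  x=-2.809: |R|=0.45068 <1
  x=-2.631: |R|=0.40170 <1
  x=-6.386: |R|=1.04113 >1
  x=-6.367: |R|=1.03918 >1
  x=-6.048: |R|=1.00531 >1
Stable set (-6.0000, 0).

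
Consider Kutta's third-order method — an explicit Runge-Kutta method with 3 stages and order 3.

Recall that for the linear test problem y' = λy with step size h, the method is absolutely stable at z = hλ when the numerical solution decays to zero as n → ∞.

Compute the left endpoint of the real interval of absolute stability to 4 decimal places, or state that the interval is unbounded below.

Set f=λy, z=hλ:
  order 3, 3-stage ⇒ R(z)=1+z+z^2/2+z^3/6
  (e.g. R(-0.56)=0.56753, |R|=0.56753)

Find x<0 with |R(x)|<1.
x=-0.56: |R|=0.5675
|R(-2.72)|=1.3747 |R(-2.37)|=0.7802 |R(-2.21)|=0.5669
Bisect:
  x_lo=-3.2392 |R|=2.6576  x_hi=-0.3875 |R|=0.6779
  mid=-1.81338 |R|=0.16304 →hi
  mid=-2.52630 |R|=1.02243 →lo
  mid=-2.16984 |R|=0.51841 →hi
  mid=-2.34807 |R|=0.74901 →hi
  mid=-2.43718 |R|=0.88001 →hi
  mid=-2.48174 |R|=0.94975 →hi
  mid=-2.50402 |R|=0.98571 →hi
  mid=-2.51516 |R|=1.00398 →lo
  ...
  [-2.51290,-2.51272] ⇒ x*=-2.5127
So |R|<1 on (-2.5127, 0).

z* = -2.5127.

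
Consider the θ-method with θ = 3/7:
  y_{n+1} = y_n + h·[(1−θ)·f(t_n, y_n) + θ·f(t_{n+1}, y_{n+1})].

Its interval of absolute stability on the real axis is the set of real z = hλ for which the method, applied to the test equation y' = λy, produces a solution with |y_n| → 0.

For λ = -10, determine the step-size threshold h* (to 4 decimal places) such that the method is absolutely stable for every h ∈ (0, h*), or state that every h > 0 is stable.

(-14.0000,0); λ=-10 ⇒ h* = (14)/10 = 1.4000.

Test eqn y'=λy, z=hλ:
  y_{n+1} = y_n + z·[4/7·y_n + 3/7·y_{n+1}] ⇒ (1 − 3/7z)y_{n+1} = (1 + 4/7z)y_n
  so R(z) = (1 + 4/7z)/(1 − 3/7z).

Find x<0 with |R(x)|<1.
x=-1.03: |R|=0.2854
R=−1: 1+4/7x = −1+3/7x ⇒ -1/7x=2 ⇒ x=2/(-1/7)=-14.0000
Confirm numerically:
  x=-13.193: |R|=0.98267 <1
  x=-11.428: |R|=0.93770 <1
  x=-7.830: |R|=0.79764 <1
  x=-7.234: |R|=0.76427 <1
  x=-14.579: |R|=1.01141 >1
  x=-14.466: |R|=1.00925 >1
So |R|<1 on (-14.0000, 0).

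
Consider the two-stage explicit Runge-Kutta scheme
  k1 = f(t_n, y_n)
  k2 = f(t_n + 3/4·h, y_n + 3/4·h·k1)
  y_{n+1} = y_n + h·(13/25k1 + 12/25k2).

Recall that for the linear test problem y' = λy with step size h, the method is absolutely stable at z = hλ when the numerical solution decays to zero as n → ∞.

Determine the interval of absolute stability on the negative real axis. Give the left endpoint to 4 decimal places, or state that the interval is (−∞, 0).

Test eqn y'=λy, z=hλ:
  k1=λy_n ⇒ h·k1=z·y_n;  k2=λ(1+3/4z)y_n ⇒ h·k2=z(1+3/4z)y_n
  y_{n+1}/y_n = 1 + 13/25z + 12/25z(1+3/4z) = 1 + z + 9/25z²
  R(z) = 1 + z + 9/25z².

Find x<0 with |R(x)|<1.
x=-0.76: |R|=0.4479
R=1: x+9/25x²=0 ⇒ x=−25/9=-2.7778; min R=1−1/(4·9/25)=0.3056>−1
Confirm numerically:
  x=-2.582: |R|=0.81802 <1
  x=-1.473: |R|=0.30810 <1
  x=-1.304: |R|=0.30815 <1
  x=-3.238: |R|=1.53647 >1
  x=-2.822: |R|=1.04493 >1
Stable set (-2.7778, 0).

z∈(-2.7778,0).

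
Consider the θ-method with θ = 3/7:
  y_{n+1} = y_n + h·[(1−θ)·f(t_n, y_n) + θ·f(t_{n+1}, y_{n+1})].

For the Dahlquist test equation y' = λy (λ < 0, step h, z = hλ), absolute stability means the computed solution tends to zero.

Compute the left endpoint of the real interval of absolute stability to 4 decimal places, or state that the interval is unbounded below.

On y'=λy, z=hλ:
  y_{n+1} = y_n + z·[4/7·y_n + 3/7·y_{n+1}] ⇒ (1 − 3/7z)y_{n+1} = (1 + 4/7z)y_n
  ⇒ R(z) = (1 + 4/7z)/(1 − 3/7z).

Need |R(x)|<1, x<0.
x=-0.68: |R|=0.4735
R=−1: 1+4/7x = −1+3/7x ⇒ -1/7x=2 ⇒ x=2/(-1/7)=-14.0000
Confirm numerically:
  x=-13.362: |R|=0.98645 <1
  x=-11.311: |R|=0.93431 <1
  x=-9.053: |R|=0.85518 <1
  x=-8.425: |R|=0.82727 <1
  x=-14.547: |R|=1.01080 >1
  x=-14.298: |R|=1.00597 >1
  x=-14.130: |R|=1.00263 >1
Stable set (-14.0000, 0).

z* = -14.0000.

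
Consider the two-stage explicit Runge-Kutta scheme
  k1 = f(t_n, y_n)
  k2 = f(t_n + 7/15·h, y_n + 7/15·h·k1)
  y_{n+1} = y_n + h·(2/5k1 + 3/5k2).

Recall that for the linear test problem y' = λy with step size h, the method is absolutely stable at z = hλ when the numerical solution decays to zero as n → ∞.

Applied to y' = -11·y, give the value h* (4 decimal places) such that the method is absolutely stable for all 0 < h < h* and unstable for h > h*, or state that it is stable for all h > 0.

On y'=λy, z=hλ:
  k1=λy_n ⇒ h·k1=z·y_n;  k2=λ(1+7/15z)y_n ⇒ h·k2=z(1+7/15z)y_n
  y_{n+1}/y_n = 1 + 2/5z + 3/5z(1+7/15z) = 1 + z + 7/25z²
  ⇒ R(z) = 1 + z + 7/25z².

Boundary: |R(x)|=1, x<0.
x=-1.51: |R|=0.1284
R=1: x+7/25x²=0 ⇒ x=−25/7=-3.5714; min R=1−1/(4·7/25)=0.1071>−1
Confirm numerically:
  x=-3.523: |R|=0.95223 <1
  x=-2.380: |R|=0.20603 <1
  x=-1.857: |R|=0.10857 <1
  x=-3.975: |R|=1.44918 >1
  x=-3.736: |R|=1.17215 >1
  x=-3.603: |R|=1.03185 >1
Stable set (-3.5714, 0).

(-3.5714,0); λ=-11 ⇒ h* = (25/7)/11 = 0.3247.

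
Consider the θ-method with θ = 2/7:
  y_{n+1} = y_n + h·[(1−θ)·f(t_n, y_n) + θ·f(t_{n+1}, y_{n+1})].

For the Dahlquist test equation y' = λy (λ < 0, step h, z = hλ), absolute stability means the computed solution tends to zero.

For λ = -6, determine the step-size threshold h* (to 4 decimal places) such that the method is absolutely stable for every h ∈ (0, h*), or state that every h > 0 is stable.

With y'=λy (z=hλ):
  y_{n+1} = y_n + z·[5/7·y_n + 2/7·y_{n+1}] ⇒ (1 − 2/7z)y_{n+1} = (1 + 5/7z)y_n
  R(z) = (1 + 5/7z)/(1 − 2/7z).

Solve |R(x)|<1 on ℝ⁻.
x=-1.1: |R|=0.1630
R=−1: 1+5/7x = −1+2/7x ⇒ -3/7x=2 ⇒ x=2/(-3/7)=-4.6667
Confirm numerically:
  x=-4.065: |R|=0.88070 <1
  x=-2.774: |R|=0.54750 <1
  x=-2.522: |R|=0.46579 <1
  x=-2.037: |R|=0.28761 <1
  x=-5.102: |R|=1.07591 >1
  x=-5.044: |R|=1.06625 >1
  x=-4.828: |R|=1.02906 >1
Interval (-4.6667, 0).

(-4.6667,0); λ=-6 ⇒ h* = (14/3)/6 = 0.7778.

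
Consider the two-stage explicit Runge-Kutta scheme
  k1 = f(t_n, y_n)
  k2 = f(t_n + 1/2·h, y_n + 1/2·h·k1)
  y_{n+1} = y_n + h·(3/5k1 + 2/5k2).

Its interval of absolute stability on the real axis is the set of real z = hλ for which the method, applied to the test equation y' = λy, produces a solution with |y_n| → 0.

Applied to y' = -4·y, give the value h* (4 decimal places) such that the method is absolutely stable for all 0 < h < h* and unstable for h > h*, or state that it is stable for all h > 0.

With y'=λy (z=hλ):
  k1=λy_n ⇒ h·k1=z·y_n;  k2=λ(1+1/2z)y_n ⇒ h·k2=z(1+1/2z)y_n
  y_{n+1}/y_n = 1 + 3/5z + 2/5z(1+1/2z) = 1 + z + 1/5z²
  so R(z) = 1 + z + 1/5z².

Need |R(x)|<1, x<0.
x=-1.12: |R|=0.1309
R=1: x+1/5x²=0 ⇒ x=−5=-5.0000; min R=1−1/(4·1/5)=-0.2500>−1
Confirm numerically:
  x=-4.973: |R|=0.97315 <1
  x=-4.740: |R|=0.75352 <1
  x=-3.468: |R|=0.06260 <1
  x=-2.702: |R|=0.24184 <1
  x=-5.370: |R|=1.39738 >1
  x=-5.323: |R|=1.34387 >1
Interval (-5.0000, 0).

(-5.0000,0); λ=-4 ⇒ h* = (5)/4 = 1.2500.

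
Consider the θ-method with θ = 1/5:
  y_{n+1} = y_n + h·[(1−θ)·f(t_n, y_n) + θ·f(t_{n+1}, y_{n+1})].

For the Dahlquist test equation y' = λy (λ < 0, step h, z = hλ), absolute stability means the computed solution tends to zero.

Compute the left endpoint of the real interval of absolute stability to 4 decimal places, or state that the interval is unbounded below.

On y'=λy, z=hλ:
  y_{n+1} = y_n + z·[4/5·y_n + 1/5·y_{n+1}] ⇒ (1 − 1/5z)y_{n+1} = (1 + 4/5z)y_n
  R(z) = (1 + 4/5z)/(1 − 1/5z).

Find x<0 with |R(x)|<1.
x=-1.31: |R|=0.0380
R=−1: 1+4/5x = −1+1/5x ⇒ -3/5x=2 ⇒ x=2/(-3/5)=-3.3333
Confirm numerically:
  x=-2.716: |R|=0.75998 <1
  x=-1.813: |R|=0.33054 <1
  x=-1.725: |R|=0.28253 <1
  x=-1.354: |R|=0.06547 <1
  x=-3.860: |R|=1.17833 >1
  x=-3.819: |R|=1.16521 >1
Stable set (-3.3333, 0).

left endpoint -3.3333.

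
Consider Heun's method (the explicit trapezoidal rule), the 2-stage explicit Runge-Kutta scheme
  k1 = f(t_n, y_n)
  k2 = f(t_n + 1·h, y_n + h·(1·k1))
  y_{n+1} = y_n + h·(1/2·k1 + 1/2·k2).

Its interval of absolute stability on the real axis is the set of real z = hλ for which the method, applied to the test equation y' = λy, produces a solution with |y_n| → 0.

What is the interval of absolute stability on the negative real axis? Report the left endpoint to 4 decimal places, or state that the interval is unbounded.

z∈(-2.0000,0).

Set f=λy, z=hλ:
  order 2, 2-stage ⇒ R(z)=1+z+z^2/2
  (e.g. R(-1.74)=0.77380, |R|=0.77380)

Need |R(x)|<1, x<0.
x=-1.74: |R|=0.7738
|R(-0.99)|=0.5000 |R(-0.97)|=0.5005 |R(-0.73)|=0.5364
Bisect:
  x_lo=-2.3981 |R|=1.4773  x_hi=-0.1223 |R|=0.8852
  mid=-1.26021 |R|=0.53385 →hi
  mid=-1.82915 |R|=0.84375 →hi
  mid=-2.11362 |R|=1.12008 →lo
  mid=-1.97139 |R|=0.97180 →hi
  mid=-2.04250 |R|=1.04341 →lo
  mid=-2.00695 |R|=1.00697 →lo
  mid=-1.98917 |R|=0.98923 →hi
  mid=-1.99806 |R|=0.99806 →hi
  mid=-2.00250 |R|=1.00250 →lo
  mid=-2.00028 |R|=1.00028 →lo
  ...
  [-2.00000,-1.99986] ⇒ x*=-2.0000
So |R|<1 on (-2.0000, 0).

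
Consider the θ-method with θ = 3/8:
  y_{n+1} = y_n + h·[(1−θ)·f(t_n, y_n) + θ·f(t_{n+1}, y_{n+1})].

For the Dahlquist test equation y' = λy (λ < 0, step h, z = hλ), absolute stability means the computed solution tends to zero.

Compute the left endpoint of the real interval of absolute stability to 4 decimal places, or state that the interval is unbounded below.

left endpoint -8.0000.

With y'=λy (z=hλ):
  y_{n+1} = y_n + z·[5/8·y_n + 3/8·y_{n+1}] ⇒ (1 − 3/8z)y_{n+1} = (1 + 5/8z)y_n
  ⇒ R(z) = (1 + 5/8z)/(1 − 3/8z).

Solve |R(x)|<1 on ℝ⁻.
x=-0.99: |R|=0.2780
R=−1: 1+5/8x = −1+3/8x ⇒ -1/4x=2 ⇒ x=2/(-1/4)=-8.0000
Confirm numerically:
  x=-7.688: |R|=0.97991 <1
  x=-6.934: |R|=0.92598 <1
  x=-5.472: |R|=0.79292 <1
  x=-3.519: |R|=0.51706 <1
  x=-8.357: |R|=1.02159 >1
  x=-8.070: |R|=1.00435 >1
Stable set (-8.0000, 0).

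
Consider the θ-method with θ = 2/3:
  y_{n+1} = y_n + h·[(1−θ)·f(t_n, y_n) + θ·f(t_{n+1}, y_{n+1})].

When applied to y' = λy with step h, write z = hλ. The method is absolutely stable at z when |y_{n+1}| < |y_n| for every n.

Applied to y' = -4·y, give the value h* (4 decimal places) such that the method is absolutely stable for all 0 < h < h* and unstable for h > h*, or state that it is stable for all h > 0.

interval (−∞, 0). Any h>0 works for λ=-4.

Set f=λy, z=hλ:
  y_{n+1} = y_n + z·[1/3·y_n + 2/3·y_{n+1}] ⇒ (1 − 2/3z)y_{n+1} = (1 + 1/3z)y_n
  Hence R(z) = (1 + 1/3z)/(1 − 2/3z).

Boundary: |R(x)|=1, x<0.
x=-1.09: |R|=0.3687
x=-2: |R|=0.1429
x=-10: |R|=0.3043
x=-100: |R|=0.4778
θ=2/3≥1/2 ⇒ |1+1/3x|<|1−2/3x| ∀x<0 ⇒ interval (−∞,0).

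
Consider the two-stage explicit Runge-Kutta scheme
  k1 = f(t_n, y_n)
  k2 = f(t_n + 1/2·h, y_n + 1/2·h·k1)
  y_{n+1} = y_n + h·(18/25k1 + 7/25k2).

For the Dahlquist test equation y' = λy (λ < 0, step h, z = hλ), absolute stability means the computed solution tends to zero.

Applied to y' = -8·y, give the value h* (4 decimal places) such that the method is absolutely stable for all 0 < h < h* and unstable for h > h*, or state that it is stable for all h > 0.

Set f=λy, z=hλ:
  k1=λy_n ⇒ h·k1=z·y_n;  k2=λ(1+1/2z)y_n ⇒ h·k2=z(1+1/2z)y_n
  y_{n+1}/y_n = 1 + 18/25z + 7/25z(1+1/2z) = 1 + z + 7/50z²
  R(z) = 1 + z + 7/50z².

Boundary: |R(x)|=1, x<0.
x=-1.74: |R|=0.3161
R=1: x+7/50x²=0 ⇒ x=−50/7=-7.1429; min R=1−1/(4·7/50)=-0.7857>−1
Confirm numerically:
  x=-5.781: |R|=0.10221 <1
  x=-3.255: |R|=0.77170 <1
  x=-3.223: |R|=0.76872 <1
  x=-2.978: |R|=0.73641 <1
  x=-7.626: |R|=1.51582 >1
  x=-7.487: |R|=1.36072 >1
  x=-7.434: |R|=1.30301 >1
Stable set (-7.1429, 0).

(-7.1429,0); λ=-8 ⇒ h* = (50/7)/8 = 0.8929.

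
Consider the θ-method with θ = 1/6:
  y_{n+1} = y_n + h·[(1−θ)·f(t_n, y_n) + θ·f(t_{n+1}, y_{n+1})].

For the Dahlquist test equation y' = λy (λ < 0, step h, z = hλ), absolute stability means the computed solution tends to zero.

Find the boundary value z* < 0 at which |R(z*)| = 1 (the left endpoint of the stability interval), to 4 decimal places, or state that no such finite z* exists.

left endpoint -3.0000.

With y'=λy (z=hλ):
  y_{n+1} = y_n + z·[5/6·y_n + 1/6·y_{n+1}] ⇒ (1 − 1/6z)y_{n+1} = (1 + 5/6z)y_n
  R(z) = (1 + 5/6z)/(1 − 1/6z).

Solve |R(x)|<1 on ℝ⁻.
x=-1.06: |R|=0.0992
R=−1: 1+5/6x = −1+1/6x ⇒ -2/3x=2 ⇒ x=2/(-2/3)=-3.0000
Confirm numerically:
  x=-2.715: |R|=0.86919 <1
  x=-2.026: |R|=0.51458 <1
  x=-1.896: |R|=0.44073 <1
  x=-1.675: |R|=0.30945 <1
  x=-3.488: |R|=1.20573 >1
  x=-3.160: |R|=1.06987 >1
So |R|<1 on (-3.0000, 0).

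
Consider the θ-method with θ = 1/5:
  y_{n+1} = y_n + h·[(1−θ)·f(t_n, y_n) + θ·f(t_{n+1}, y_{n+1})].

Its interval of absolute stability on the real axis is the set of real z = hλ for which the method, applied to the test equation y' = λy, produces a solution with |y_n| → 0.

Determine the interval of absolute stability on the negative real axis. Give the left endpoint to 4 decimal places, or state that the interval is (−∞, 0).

Test eqn y'=λy, z=hλ:
  y_{n+1} = y_n + z·[4/5·y_n + 1/5·y_{n+1}] ⇒ (1 − 1/5z)y_{n+1} = (1 + 4/5z)y_n
  R(z) = (1 + 4/5z)/(1 − 1/5z).

Boundary: |R(x)|=1, x<0.
x=-0.44: |R|=0.5956
R=−1: 1+4/5x = −1+1/5x ⇒ -3/5x=2 ⇒ x=2/(-3/5)=-3.3333
Confirm numerically:
  x=-2.962: |R|=0.86009 <1
  x=-2.948: |R|=0.85455 <1
  x=-2.516: |R|=0.67376 <1
  x=-3.543: |R|=1.07363 >1
  x=-3.468: |R|=1.04771 >1
So |R|<1 on (-3.3333, 0).

(-3.3333, 0).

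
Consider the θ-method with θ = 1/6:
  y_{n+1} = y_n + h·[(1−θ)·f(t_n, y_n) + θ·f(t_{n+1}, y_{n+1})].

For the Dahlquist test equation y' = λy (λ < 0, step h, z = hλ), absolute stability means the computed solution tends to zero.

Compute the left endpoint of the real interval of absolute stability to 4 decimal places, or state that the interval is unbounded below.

left endpoint -3.0000.

Test eqn y'=λy, z=hλ:
  y_{n+1} = y_n + z·[5/6·y_n + 1/6·y_{n+1}] ⇒ (1 − 1/6z)y_{n+1} = (1 + 5/6z)y_n
  ⇒ R(z) = (1 + 5/6z)/(1 − 1/6z).

Solve |R(x)|<1 on ℝ⁻.
x=-1.41: |R|=0.1417
R=−1: 1+5/6x = −1+1/6x ⇒ -2/3x=2 ⇒ x=2/(-2/3)=-3.0000
Confirm numerically:
  x=-2.794: |R|=0.90630 <1
  x=-2.588: |R|=0.80810 <1
  x=-2.298: |R|=0.66161 <1
  x=-3.557: |R|=1.23313 >1
  x=-3.454: |R|=1.19209 >1
Stable set (-3.0000, 0).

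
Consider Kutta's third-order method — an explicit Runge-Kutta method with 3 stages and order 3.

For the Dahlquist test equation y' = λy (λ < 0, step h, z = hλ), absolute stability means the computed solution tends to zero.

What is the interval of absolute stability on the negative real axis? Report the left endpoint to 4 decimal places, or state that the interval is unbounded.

Set f=λy, z=hλ:
  order 3, 3-stage ⇒ R(z)=1+z+z^2/2+z^3/6
  (e.g. R(-1.4)=0.12267, |R|=0.12267)

Boundary: |R(x)|=1, x<0.
x=-1.4: |R|=0.1227
|R(-2.29)|=0.6694 |R(-0.72)|=0.4770 |R(-0.67)|=0.5043
Bisect:
  x_lo=-3.3776 |R|=3.0955  x_hi=-0.0595 |R|=0.9422
  mid=-1.71855 |R|=0.08778 →hi
  mid=-2.54806 |R|=1.05902 →lo
  mid=-2.13331 |R|=0.47592 →hi
  mid=-2.34069 |R|=0.73864 →hi
  mid=-2.44438 |R|=0.89107 →hi
  mid=-2.49622 |R|=0.97303 →hi
  mid=-2.52214 |R|=1.01552 →lo
  mid=-2.50918 |R|=0.99415 →hi
  mid=-2.51566 |R|=1.00480 →lo
  ...
  [-2.51283,-2.51262] ⇒ x*=-2.5127
Stable set (-2.5127, 0).

z∈(-2.5127,0).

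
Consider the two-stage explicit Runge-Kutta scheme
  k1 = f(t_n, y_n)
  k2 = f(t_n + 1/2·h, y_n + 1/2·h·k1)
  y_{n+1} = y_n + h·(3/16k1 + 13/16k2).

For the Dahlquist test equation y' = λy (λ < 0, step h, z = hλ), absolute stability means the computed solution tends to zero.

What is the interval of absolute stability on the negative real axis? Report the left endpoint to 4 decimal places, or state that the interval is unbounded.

z∈(-2.4615,0).

Test eqn y'=λy, z=hλ:
  k1=λy_n ⇒ h·k1=z·y_n;  k2=λ(1+1/2z)y_n ⇒ h·k2=z(1+1/2z)y_n
  y_{n+1}/y_n = 1 + 3/16z + 13/16z(1+1/2z) = 1 + z + 13/32z²
  so R(z) = 1 + z + 13/32z².

Boundary: |R(x)|=1, x<0.
x=-1.27: |R|=0.3852
R=1: x+13/32x²=0 ⇒ x=−32/13=-2.4615; min R=1−1/(4·13/32)=0.3846>−1
Confirm numerically:
  x=-2.244: |R|=0.80169 <1
  x=-2.034: |R|=0.64672 <1
  x=-1.682: |R|=0.46733 <1
  x=-2.963: |R|=1.60362 >1
  x=-2.753: |R|=1.32597 >1
  x=-2.502: |R|=1.04113 >1
Interval (-2.4615, 0).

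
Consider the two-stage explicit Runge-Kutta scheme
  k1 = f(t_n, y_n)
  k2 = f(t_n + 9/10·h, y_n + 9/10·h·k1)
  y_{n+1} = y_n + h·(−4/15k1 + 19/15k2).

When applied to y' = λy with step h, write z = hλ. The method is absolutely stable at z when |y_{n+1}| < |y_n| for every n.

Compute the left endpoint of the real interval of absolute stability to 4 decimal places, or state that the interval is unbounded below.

On y'=λy, z=hλ:
  k1=λy_n ⇒ h·k1=z·y_n;  k2=λ(1+9/10z)y_n ⇒ h·k2=z(1+9/10z)y_n
  y_{n+1}/y_n = 1 − 4/15z + 19/15z(1+9/10z) = 1 + z + 57/50z²
  Hence R(z) = 1 + z + 57/50z².

Need |R(x)|<1, x<0.
x=-0.8: |R|=0.9296
R=1: x+57/50x²=0 ⇒ x=−50/57=-0.8772; min R=1−1/(4·57/50)=0.7807>−1
Confirm numerically:
  x=-0.790: |R|=0.92147 <1
  x=-0.519: |R|=0.78807 <1
  x=-0.385: |R|=0.78398 <1
  x=-0.372: |R|=0.78576 <1
  x=-1.350: |R|=1.72765 >1
  x=-1.088: |R|=1.26147 >1
So |R|<1 on (-0.8772, 0).

z* = -0.8772.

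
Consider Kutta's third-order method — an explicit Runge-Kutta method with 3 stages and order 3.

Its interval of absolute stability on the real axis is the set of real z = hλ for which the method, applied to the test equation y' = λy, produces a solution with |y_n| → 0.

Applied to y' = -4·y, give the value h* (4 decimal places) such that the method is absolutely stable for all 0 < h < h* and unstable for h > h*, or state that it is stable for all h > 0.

On y'=λy, z=hλ:
  order 3, 3-stage ⇒ R(z)=1+z+z^2/2+z^3/6
  (e.g. R(-0.73)=0.47161, |R|=0.47161)

Need |R(x)|<1, x<0.
x=-0.73: |R|=0.4716
|R(-2.85)|=1.6469 |R(-1.93)|=0.2657 |R(-1.36)|=0.1456
Bisect:
  x_lo=-3.1258 |R|=2.3307  x_hi=-0.0834 |R|=0.9200
  mid=-1.60461 |R|=0.00581 →hi
  mid=-2.36520 |R|=0.77334 →hi
  mid=-2.74550 |R|=1.42578 →lo
  mid=-2.55535 |R|=1.07144 →lo
  mid=-2.46028 |R|=0.91579 →hi
  mid=-2.50782 |R|=0.99191 →hi
  mid=-2.53158 |R|=1.03124 →lo
  mid=-2.51970 |R|=1.01147 →lo
  mid=-2.51376 |R|=1.00167 →lo
  mid=-2.51079 |R|=0.99678 →hi
  ...
  [-2.51283,-2.51264] ⇒ x*=-2.5127
So |R|<1 on (-2.5127, 0).

(-2.5127,0); λ=-4 ⇒ h* = 0.6282.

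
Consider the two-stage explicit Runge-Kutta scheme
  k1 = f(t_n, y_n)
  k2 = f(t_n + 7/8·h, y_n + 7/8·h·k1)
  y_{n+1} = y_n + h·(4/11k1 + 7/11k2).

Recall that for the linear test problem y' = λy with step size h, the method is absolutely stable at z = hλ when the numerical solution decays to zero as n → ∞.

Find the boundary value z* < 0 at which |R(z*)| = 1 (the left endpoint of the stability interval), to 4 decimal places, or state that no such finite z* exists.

On y'=λy, z=hλ:
  k1=λy_n ⇒ h·k1=z·y_n;  k2=λ(1+7/8z)y_n ⇒ h·k2=z(1+7/8z)y_n
  y_{n+1}/y_n = 1 + 4/11z + 7/11z(1+7/8z) = 1 + z + 49/88z²
  so R(z) = 1 + z + 49/88z².

Boundary: |R(x)|=1, x<0.
x=-0.96: |R|=0.5532
R=1: x+49/88x²=0 ⇒ x=−88/49=-1.7959; min R=1−1/(4·49/88)=0.5510>−1
Confirm numerically:
  x=-1.748: |R|=0.95336 <1
  x=-1.285: |R|=0.63443 <1
  x=-1.268: |R|=0.62727 <1
  x=-2.358: |R|=1.73800 >1
  x=-2.333: |R|=1.69770 >1
  x=-1.830: |R|=1.03473 >1
Stable set (-1.7959, 0).

z* = -1.7959.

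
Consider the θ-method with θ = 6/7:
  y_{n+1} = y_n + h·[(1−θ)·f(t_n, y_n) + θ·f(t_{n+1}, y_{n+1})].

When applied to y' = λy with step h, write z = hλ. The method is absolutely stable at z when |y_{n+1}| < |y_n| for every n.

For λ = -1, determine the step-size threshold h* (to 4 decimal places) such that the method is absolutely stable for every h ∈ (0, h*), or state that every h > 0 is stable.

unbounded; (−∞, 0). Any h>0 works for λ=-1.

On y'=λy, z=hλ:
  y_{n+1} = y_n + z·[1/7·y_n + 6/7·y_{n+1}] ⇒ (1 − 6/7z)y_{n+1} = (1 + 1/7z)y_n
  Hence R(z) = (1 + 1/7z)/(1 − 6/7z).

Solve |R(x)|<1 on ℝ⁻.
x=-1.65: |R|=0.3166
x=-2: |R|=0.2632
x=-10: |R|=0.0448
x=-100: |R|=0.1532
θ=6/7≥1/2 ⇒ |1+1/7x|<|1−6/7x| ∀x<0 ⇒ interval (−∞,0).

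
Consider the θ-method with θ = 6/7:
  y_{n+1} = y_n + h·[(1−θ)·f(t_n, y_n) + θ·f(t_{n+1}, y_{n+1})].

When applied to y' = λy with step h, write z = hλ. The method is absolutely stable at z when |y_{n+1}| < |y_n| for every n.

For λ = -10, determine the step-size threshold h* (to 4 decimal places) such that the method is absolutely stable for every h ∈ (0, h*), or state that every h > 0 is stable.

On y'=λy, z=hλ:
  y_{n+1} = y_n + z·[1/7·y_n + 6/7·y_{n+1}] ⇒ (1 − 6/7z)y_{n+1} = (1 + 1/7z)y_n
  Hence R(z) = (1 + 1/7z)/(1 − 6/7z).

Solve |R(x)|<1 on ℝ⁻.
x=-1.53: |R|=0.3381
x=-2: |R|=0.2632
x=-10: |R|=0.0448
x=-100: |R|=0.1532
θ=6/7≥1/2 ⇒ |1+1/7x|<|1−6/7x| ∀x<0 ⇒ unbounded interval.

interval (−∞, 0). Any h>0 works for λ=-10.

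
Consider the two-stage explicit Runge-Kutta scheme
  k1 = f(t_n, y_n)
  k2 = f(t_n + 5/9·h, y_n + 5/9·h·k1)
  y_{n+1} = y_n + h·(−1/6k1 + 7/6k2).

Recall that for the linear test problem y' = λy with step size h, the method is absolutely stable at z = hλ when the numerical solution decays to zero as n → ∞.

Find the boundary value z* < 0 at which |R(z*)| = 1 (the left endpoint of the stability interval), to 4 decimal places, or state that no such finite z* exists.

With y'=λy (z=hλ):
  k1=λy_n ⇒ h·k1=z·y_n;  k2=λ(1+5/9z)y_n ⇒ h·k2=z(1+5/9z)y_n
  y_{n+1}/y_n = 1 − 1/6z + 7/6z(1+5/9z) = 1 + z + 35/54z²
  ⇒ R(z) = 1 + z + 35/54z².

Solve |R(x)|<1 on ℝ⁻.
x=-0.96: |R|=0.6373
R=1: x+35/54x²=0 ⇒ x=−54/35=-1.5429; min R=1−1/(4·35/54)=0.6143>−1
Confirm numerically:
  x=-1.494: |R|=0.95269 <1
  x=-1.093: |R|=0.68131 <1
  x=-1.048: |R|=0.66386 <1
  x=-2.037: |R|=1.65241 >1
  x=-1.865: |R|=1.38941 >1
  x=-1.640: |R|=1.10326 >1
Stable set (-1.5429, 0).

left endpoint -1.5429.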